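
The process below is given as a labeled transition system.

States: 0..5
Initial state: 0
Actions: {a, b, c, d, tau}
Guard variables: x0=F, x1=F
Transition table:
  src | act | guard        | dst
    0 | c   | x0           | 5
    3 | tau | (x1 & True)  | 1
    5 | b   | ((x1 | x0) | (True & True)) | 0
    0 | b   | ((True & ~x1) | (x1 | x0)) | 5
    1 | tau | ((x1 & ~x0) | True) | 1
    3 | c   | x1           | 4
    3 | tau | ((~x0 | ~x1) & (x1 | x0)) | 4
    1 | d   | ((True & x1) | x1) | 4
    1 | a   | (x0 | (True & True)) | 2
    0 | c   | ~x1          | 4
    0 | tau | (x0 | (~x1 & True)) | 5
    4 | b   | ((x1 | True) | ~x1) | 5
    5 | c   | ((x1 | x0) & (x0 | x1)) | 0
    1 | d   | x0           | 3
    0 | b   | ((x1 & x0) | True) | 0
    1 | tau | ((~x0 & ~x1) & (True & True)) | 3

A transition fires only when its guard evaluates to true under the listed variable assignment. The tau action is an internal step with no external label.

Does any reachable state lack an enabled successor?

Answer: DEADLOCK-FREE

Analysis:
Reach set: {0,4,5}
  0: b→0  b→5  c→4  tau→5  [4 out]
  4: b→5  [1 out]
  5: b→0  [1 out]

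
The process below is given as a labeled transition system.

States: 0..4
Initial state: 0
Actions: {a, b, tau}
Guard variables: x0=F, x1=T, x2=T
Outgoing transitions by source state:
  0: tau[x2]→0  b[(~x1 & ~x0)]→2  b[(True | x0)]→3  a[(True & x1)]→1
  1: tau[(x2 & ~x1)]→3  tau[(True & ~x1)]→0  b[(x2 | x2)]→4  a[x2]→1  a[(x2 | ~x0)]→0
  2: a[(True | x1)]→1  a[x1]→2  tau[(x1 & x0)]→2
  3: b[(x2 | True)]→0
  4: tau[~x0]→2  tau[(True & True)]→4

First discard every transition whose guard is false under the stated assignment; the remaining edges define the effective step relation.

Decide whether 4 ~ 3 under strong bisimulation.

Answer: NOT BISIMILAR

Trace:
Refine partition for ~:
  round 0: {{0,1,2,3,4}}
  round 1: {{0},{1},{2},{3},{4}}
stable after 2 split(s): 5 block(s)
[4]={4}  [3]={3}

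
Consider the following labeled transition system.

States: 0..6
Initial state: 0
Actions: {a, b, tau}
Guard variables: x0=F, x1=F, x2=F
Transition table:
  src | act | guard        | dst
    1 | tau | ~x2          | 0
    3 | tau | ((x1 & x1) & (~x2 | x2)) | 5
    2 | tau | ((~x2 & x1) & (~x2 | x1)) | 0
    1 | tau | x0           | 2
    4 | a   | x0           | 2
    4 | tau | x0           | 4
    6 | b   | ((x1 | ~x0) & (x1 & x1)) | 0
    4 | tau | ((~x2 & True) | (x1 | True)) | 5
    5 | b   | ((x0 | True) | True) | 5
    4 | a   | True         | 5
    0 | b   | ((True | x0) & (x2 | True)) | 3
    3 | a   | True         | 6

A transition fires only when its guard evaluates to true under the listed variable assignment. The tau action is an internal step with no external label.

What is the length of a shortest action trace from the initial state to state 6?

Answer: 2

Working:
Layered search for 6:
  L0 = {0}
  L1 = {3}
  L2 = {6}
6 enters at depth 2; path b·a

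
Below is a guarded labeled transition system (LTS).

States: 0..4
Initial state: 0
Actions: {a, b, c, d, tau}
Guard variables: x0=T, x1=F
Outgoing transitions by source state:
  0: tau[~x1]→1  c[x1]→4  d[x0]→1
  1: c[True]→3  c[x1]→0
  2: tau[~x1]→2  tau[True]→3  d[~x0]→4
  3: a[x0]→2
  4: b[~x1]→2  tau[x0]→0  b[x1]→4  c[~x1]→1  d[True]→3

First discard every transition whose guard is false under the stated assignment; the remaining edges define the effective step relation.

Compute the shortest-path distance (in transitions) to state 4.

Answer: UNREACHABLE

Trace:
Layered search for 4:
  L0 = {0}
  L1 = {1}
  L2 = {3}
  L3 = {2}
4 never appears.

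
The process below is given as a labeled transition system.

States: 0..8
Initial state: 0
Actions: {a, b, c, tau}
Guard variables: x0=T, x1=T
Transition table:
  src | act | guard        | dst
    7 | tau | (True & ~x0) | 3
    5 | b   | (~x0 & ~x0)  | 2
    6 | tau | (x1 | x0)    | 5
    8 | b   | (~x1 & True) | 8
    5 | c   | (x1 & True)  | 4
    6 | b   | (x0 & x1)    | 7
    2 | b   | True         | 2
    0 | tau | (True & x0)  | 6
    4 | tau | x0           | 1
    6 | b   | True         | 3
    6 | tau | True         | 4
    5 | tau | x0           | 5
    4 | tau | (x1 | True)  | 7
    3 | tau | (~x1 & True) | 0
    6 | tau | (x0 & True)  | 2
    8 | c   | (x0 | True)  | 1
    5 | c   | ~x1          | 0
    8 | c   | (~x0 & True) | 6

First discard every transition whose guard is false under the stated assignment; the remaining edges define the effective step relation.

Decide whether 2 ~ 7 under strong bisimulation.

Answer: NOT BISIMILAR

Trace:
Bisimulation quotient by refinement:
  round 0: {{0,1,2,3,4,5,6,7,8}}
  round 1: {{0,4},{1,3,7},{2},{5},{6},{8}}
  round 2: {{0},{1,3,7},{2},{4},{5},{6},{8}}
7 equivalence class(es) (converged in 3)
2∈{2}, 7∈{1,3,7}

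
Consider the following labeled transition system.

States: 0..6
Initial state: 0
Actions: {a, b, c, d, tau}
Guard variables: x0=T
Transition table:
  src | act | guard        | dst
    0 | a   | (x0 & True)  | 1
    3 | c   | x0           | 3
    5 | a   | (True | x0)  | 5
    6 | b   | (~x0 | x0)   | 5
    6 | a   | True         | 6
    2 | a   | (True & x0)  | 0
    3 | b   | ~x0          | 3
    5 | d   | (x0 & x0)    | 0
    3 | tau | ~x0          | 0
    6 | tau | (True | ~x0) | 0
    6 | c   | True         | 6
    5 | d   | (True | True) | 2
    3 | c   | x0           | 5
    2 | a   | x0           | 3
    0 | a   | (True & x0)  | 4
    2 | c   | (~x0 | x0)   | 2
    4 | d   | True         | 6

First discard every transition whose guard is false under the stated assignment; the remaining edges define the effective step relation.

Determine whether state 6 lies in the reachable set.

After dropping false guards: 15 live edges.
Layer 0: {0}
Layer 1: {1,4}  total {0,1,4}
Layer 2: {6}  total {0,1,4,6}
Layer 3: {5}  total {0,1,4,5,6}
Layer 4: {2}  total {0,1,2,4,5,6}
Layer 5: {3}  total {0,1,2,3,4,5,6}
R = {0,1,2,3,4,5,6}
witness 6: a·d

Answer: REACHABLE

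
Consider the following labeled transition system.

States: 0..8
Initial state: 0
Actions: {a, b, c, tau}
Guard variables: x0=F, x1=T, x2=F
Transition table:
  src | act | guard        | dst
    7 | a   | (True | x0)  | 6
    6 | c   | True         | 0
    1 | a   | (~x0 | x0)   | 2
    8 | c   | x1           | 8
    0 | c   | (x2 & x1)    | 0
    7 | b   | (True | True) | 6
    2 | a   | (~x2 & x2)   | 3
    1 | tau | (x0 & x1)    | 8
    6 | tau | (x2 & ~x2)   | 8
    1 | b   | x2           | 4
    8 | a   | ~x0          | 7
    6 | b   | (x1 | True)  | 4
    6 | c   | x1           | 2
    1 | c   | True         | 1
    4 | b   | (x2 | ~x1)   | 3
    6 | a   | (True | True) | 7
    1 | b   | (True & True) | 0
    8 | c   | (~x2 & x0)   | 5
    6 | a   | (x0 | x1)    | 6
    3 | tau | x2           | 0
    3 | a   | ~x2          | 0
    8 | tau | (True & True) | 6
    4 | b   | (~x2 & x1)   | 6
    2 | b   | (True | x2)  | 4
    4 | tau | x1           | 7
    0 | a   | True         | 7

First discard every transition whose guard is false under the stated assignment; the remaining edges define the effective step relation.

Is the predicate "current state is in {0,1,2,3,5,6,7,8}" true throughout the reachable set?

Answer: INVARIANT VIOLATED at state 4

Working:
Safe = {0,1,2,3,5,6,7,8}
Reach set: {0,2,4,6,7}
  0: safe
  2: safe
  4: ✗ unsafe
  6: safe
  7: safe
counterexample path to 4: a·a·b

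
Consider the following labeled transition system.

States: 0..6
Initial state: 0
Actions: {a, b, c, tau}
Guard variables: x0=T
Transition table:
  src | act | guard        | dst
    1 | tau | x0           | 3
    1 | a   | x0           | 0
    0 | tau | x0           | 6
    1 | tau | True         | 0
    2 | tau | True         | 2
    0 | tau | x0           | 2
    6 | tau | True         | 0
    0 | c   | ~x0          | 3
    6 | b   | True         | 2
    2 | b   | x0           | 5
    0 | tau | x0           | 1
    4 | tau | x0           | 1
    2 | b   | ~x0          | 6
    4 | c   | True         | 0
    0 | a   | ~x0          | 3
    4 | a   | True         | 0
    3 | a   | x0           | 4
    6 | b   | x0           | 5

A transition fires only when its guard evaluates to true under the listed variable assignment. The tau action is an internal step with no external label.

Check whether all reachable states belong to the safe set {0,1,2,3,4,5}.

Inv-set: {0,1,2,3,4,5}
R = {0,1,2,3,4,5,6}
  0: ok
  1: ok
  2: ok
  3: ok
  4: ok
  5: ok
  6: VIOLATES
witness against invariant: tau → 6

Answer: INVARIANT VIOLATED at state 6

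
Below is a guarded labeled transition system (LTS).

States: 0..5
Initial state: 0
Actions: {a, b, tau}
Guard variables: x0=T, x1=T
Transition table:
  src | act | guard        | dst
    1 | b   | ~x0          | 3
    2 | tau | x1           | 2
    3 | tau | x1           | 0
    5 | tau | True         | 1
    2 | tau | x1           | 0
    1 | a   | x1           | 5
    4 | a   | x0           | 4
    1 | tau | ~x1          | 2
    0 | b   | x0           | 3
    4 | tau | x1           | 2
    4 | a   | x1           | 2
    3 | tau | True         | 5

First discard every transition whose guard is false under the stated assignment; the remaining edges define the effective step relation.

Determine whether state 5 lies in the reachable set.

Answer: REACHABLE

Trace:
10 transition(s) survive guard evaluation.
Layer 0: {0}
Layer 1: {3}  cumulative {0,3}
Layer 2: {5}  cumulative {0,3,5}
Layer 3: {1}  cumulative {0,1,3,5}
Reach set: {0,1,3,5}
witness 5: b·tau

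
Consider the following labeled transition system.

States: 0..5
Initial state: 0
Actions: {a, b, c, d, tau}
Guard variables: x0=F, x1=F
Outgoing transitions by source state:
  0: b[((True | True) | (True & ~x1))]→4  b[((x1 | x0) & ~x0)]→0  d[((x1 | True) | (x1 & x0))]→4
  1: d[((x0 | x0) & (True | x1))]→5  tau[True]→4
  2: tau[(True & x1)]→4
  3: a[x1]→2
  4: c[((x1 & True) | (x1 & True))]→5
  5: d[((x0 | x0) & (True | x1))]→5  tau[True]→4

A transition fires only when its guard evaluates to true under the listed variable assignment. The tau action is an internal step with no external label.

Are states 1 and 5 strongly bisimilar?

Refine partition for ~:
  round 0: {{0,1,2,3,4,5}}
  round 1: {{0},{1,5},{2,3,4}}
3 equivalence class(es) (converged in 2)
[1]={1,5}  [5]={1,5}

Answer: BISIMILAR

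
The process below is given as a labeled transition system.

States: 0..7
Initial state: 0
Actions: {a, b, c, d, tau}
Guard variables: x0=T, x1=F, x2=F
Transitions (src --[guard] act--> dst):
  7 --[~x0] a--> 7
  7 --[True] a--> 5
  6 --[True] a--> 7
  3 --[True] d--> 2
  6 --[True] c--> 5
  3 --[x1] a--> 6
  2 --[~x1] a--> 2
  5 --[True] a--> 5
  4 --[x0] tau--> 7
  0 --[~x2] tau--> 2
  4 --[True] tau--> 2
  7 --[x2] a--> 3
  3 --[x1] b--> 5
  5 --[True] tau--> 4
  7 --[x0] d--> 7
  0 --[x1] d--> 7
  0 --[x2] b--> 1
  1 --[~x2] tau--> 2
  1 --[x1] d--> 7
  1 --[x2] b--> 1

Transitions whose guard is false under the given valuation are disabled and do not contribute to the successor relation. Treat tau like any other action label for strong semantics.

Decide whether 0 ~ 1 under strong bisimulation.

Answer: BISIMILAR

Analysis:
Bisimulation quotient by refinement:
  round 0: {{0,1,2,3,4,5,6,7}}
  round 1: {{0,1,4},{2},{3},{5},{6},{7}}
  round 2: {{0,1},{2},{3},{4},{5},{6},{7}}
stable after 3 split(s): 7 block(s)
0∈{0,1}, 1∈{0,1}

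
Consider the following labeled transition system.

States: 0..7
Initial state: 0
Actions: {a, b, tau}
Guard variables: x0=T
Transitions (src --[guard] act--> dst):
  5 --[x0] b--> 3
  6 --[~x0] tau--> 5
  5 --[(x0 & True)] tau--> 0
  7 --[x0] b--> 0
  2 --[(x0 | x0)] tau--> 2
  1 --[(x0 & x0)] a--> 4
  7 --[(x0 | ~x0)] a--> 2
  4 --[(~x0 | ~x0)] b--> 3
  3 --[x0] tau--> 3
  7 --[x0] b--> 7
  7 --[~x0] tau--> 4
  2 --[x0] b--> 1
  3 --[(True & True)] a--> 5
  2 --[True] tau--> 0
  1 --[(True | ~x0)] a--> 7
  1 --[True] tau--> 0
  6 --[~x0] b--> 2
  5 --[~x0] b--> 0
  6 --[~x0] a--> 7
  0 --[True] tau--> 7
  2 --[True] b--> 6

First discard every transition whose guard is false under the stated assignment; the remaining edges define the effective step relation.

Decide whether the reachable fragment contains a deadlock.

Answer: DEADLOCK at state 4

Trace:
Reach set: {0,1,2,4,6,7}
  0: tau→7  [1 out]
  1: a→4  a→7  tau→0  [3 out]
  2: b→1  b→6  tau→0  tau→2  [4 out]
  4: ∅  [deadlock]
  6: ∅  [deadlock]
  7: a→2  b→0  b→7  [3 out]
witness 4: tau·a·b·a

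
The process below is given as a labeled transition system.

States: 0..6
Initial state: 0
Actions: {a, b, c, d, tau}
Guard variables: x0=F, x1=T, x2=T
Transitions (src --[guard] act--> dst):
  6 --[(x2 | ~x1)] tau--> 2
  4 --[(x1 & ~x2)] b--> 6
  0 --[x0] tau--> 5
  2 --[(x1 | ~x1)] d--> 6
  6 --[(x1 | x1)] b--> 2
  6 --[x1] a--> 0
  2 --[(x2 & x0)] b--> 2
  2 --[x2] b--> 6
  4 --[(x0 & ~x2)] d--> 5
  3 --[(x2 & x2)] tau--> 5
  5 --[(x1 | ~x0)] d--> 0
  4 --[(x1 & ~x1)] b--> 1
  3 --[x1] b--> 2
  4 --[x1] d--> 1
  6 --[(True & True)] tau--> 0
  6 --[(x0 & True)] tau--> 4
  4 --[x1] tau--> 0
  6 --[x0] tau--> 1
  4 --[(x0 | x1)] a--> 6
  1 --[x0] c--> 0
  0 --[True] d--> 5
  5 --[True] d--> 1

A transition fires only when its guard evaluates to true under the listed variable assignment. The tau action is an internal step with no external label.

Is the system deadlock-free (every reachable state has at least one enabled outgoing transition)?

Answer: DEADLOCK at state 1

Trace:
R = {0,1,5}
  0: d→5  [1 out]
  1: ∅  [deadlock]
  5: d→0  d→1  [2 out]
witness 1: d·d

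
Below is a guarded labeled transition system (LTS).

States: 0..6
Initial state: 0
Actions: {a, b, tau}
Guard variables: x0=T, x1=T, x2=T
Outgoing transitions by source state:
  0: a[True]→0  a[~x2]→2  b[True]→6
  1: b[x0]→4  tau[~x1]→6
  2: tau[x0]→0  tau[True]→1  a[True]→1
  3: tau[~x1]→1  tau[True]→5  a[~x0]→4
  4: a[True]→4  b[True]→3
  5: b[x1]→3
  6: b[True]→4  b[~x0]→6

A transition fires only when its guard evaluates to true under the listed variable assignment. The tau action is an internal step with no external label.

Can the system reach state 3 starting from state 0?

After dropping false guards: 11 live edges.
L0 = {0}
L1 = {6}  total {0,6}
L2 = {4}  total {0,4,6}
L3 = {3}  total {0,3,4,6}
L4 = {5}  total {0,3,4,5,6}
Reachable = {0,3,4,5,6}
witness 3: b·b·b

Answer: REACHABLE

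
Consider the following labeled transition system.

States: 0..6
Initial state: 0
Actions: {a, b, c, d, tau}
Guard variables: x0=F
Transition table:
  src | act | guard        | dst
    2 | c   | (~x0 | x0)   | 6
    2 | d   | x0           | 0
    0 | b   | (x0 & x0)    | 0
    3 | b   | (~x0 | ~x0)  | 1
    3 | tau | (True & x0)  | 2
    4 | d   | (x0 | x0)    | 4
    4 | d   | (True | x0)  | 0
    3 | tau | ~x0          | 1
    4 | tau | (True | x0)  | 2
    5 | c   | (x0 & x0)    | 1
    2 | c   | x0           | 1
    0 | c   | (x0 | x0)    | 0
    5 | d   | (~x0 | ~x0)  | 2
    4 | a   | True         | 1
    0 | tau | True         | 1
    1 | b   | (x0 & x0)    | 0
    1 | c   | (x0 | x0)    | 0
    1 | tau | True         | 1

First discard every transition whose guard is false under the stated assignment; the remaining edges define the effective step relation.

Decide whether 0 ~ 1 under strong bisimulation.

Compute ~ classes (split until stable):
  π0 = {{0,1,2,3,4,5,6}}
  π1 = {{0,1},{2},{3},{4},{5},{6}}
Fixed point at round 2; 6 class(es).
0∈{0,1}, 1∈{0,1}

Answer: BISIMILAR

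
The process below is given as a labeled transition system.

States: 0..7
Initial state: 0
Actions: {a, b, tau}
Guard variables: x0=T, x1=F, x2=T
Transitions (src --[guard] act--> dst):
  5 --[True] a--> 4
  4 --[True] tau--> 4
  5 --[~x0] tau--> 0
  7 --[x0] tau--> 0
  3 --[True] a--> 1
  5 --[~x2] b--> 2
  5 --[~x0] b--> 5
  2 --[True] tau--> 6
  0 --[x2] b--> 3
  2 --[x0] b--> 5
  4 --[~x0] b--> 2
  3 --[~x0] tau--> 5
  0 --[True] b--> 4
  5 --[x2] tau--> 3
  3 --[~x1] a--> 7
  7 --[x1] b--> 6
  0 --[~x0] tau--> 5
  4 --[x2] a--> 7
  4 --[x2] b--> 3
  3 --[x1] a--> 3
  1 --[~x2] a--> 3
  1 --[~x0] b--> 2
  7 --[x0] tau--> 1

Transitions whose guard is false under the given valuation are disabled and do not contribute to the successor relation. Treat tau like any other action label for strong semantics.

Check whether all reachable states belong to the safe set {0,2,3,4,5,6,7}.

Safe = {0,2,3,4,5,6,7}
Reach set: {0,1,3,4,7}
  0: ok
  1: ✗ unsafe
  3: ok
  4: ok
  7: ok
reach 1 via b·a — violates

Answer: INVARIANT VIOLATED at state 1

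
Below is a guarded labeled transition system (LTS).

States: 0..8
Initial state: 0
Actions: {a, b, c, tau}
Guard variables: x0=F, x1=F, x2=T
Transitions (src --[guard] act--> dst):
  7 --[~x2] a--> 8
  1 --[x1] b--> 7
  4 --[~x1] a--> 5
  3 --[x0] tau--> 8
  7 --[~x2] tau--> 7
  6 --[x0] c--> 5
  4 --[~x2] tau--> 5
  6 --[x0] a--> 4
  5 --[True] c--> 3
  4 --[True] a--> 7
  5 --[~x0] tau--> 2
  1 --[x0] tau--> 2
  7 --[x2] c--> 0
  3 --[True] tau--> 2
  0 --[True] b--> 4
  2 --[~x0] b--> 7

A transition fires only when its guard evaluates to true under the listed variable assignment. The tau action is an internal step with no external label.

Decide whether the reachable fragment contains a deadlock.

Answer: DEADLOCK-FREE

Trace:
R = {0,2,3,4,5,7}
  0: b→4  [1 exit(s)]
  2: b→7  [1 exit(s)]
  3: tau→2  [1 exit(s)]
  4: a→5  a→7  [2 exit(s)]
  5: c→3  tau→2  [2 exit(s)]
  7: c→0  [1 exit(s)]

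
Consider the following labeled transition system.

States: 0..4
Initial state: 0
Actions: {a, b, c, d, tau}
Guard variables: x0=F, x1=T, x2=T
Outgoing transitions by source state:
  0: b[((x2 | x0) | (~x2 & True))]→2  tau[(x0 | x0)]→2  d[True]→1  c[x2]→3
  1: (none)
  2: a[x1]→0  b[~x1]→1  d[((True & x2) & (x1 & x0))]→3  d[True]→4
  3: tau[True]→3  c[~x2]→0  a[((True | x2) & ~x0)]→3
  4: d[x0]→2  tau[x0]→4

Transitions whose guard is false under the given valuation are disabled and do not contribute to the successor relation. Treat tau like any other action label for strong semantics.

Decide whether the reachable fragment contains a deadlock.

Answer: DEADLOCK at state 1

Trace:
R = {0,1,2,3,4}
  0: b→2  c→3  d→1  [deg 3]
  1: ∅  [no exit]
  2: a→0  d→4  [deg 2]
  3: a→3  tau→3  [deg 2]
  4: ∅  [no exit]
Path to 1: d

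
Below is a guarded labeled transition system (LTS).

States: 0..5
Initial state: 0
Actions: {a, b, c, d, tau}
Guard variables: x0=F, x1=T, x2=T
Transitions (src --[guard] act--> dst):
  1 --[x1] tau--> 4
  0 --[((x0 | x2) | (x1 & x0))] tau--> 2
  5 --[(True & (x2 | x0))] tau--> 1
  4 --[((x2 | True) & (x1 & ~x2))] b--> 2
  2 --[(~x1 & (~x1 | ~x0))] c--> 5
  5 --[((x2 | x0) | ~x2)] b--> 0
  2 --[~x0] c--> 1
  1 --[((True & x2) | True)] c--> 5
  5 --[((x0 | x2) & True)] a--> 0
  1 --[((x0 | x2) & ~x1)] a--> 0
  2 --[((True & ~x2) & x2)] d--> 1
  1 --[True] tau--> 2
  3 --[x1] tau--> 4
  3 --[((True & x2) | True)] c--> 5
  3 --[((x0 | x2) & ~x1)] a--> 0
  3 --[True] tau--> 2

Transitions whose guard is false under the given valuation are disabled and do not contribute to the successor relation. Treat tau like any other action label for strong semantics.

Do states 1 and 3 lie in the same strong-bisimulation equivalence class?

Answer: BISIMILAR

Analysis:
Compute ~ classes (split until stable):
  round 0: {{0,1,2,3,4,5}}
  round 1: {{0},{1,3},{2},{4},{5}}
stable after 2 split(s): 5 block(s)
class of 1: {1,3}; class of 3: {1,3}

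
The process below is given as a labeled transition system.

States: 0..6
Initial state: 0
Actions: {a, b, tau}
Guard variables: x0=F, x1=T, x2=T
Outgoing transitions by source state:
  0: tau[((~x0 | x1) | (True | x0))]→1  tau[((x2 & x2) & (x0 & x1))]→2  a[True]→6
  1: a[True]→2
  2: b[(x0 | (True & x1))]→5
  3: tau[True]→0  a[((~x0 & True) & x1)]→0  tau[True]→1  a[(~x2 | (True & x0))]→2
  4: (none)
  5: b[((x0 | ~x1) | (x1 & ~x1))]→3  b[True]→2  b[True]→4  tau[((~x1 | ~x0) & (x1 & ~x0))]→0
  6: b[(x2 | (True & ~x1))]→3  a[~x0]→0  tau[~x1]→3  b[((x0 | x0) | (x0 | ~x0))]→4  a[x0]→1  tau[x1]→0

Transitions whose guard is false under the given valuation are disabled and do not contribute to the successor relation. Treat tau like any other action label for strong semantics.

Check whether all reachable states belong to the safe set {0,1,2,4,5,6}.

Safe = {0,1,2,4,5,6}
Reach set: {0,1,2,3,4,5,6}
  0: ok
  1: ok
  2: ok
  3: VIOLATES
  4: ok
  5: ok
  6: ok
witness against invariant: a·b → 3

Answer: INVARIANT VIOLATED at state 3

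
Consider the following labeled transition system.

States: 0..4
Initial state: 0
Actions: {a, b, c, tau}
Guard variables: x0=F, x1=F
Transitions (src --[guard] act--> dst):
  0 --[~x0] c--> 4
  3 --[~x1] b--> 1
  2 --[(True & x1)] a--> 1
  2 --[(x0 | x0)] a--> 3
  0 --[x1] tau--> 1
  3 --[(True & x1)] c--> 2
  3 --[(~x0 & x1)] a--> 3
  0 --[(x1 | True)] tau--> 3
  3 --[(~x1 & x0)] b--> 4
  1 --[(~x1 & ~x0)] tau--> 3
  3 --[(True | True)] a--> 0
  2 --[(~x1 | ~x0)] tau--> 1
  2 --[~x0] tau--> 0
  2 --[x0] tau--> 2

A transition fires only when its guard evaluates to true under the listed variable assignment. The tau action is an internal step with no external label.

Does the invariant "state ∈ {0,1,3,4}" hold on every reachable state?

Answer: INVARIANT HOLDS

Working:
Safe = {0,1,3,4}
Reachable = {0,1,3,4}
  0: ✓
  1: ✓
  3: ✓
  4: ✓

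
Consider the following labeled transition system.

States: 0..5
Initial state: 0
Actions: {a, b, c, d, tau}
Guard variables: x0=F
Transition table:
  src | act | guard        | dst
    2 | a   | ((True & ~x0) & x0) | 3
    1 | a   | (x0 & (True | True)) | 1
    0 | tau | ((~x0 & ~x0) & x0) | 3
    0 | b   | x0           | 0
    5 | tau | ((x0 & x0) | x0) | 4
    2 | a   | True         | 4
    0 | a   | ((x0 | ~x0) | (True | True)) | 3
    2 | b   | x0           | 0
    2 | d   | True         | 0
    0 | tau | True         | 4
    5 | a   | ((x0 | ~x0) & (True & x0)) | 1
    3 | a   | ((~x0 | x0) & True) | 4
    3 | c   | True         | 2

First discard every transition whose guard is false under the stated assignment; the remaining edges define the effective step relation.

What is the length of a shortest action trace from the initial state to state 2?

Answer: 2

Working:
BFS to 2:
  Layer 0: {0}
  Layer 1: {3,4}
  Layer 2: {2}
2 enters at depth 2; path a·c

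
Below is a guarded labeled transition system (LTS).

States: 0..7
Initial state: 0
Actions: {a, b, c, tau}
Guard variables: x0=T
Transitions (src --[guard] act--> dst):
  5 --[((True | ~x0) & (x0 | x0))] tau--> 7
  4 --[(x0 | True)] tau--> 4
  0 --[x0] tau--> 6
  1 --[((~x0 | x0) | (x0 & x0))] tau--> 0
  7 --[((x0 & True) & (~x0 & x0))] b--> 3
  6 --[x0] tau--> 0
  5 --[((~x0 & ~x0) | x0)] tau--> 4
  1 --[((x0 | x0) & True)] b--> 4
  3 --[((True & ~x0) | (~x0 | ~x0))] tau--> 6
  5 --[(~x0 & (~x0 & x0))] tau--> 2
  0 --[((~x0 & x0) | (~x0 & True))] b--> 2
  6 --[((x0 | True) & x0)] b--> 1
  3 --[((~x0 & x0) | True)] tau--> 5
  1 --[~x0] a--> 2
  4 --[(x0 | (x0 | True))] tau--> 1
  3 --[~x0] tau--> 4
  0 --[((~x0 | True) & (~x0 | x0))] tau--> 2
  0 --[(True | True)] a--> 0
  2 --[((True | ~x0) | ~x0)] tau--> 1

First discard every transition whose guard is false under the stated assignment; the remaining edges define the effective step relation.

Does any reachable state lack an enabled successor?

Answer: DEADLOCK-FREE

Trace:
Reach set: {0,1,2,4,6}
  0: a→0  tau→2  tau→6  [deg 3]
  1: b→4  tau→0  [deg 2]
  2: tau→1  [deg 1]
  4: tau→1  tau→4  [deg 2]
  6: b→1  tau→0  [deg 2]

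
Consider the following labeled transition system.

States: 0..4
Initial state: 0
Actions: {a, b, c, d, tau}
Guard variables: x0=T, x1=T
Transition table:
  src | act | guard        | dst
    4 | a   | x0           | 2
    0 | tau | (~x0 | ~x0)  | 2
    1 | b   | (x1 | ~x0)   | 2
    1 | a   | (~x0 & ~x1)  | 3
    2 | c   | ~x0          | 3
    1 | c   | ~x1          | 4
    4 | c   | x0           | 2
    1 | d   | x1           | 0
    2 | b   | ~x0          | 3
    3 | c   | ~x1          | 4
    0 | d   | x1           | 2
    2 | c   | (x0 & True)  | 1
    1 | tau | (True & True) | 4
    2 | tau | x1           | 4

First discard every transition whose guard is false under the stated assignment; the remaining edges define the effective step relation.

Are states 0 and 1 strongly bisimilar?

Answer: NOT BISIMILAR

Analysis:
Compute ~ classes (split until stable):
  round 0: {{0,1,2,3,4}}
  round 1: {{0},{1},{2},{3},{4}}
Fixed point at round 2; 5 class(es).
class of 0: {0}; class of 1: {1}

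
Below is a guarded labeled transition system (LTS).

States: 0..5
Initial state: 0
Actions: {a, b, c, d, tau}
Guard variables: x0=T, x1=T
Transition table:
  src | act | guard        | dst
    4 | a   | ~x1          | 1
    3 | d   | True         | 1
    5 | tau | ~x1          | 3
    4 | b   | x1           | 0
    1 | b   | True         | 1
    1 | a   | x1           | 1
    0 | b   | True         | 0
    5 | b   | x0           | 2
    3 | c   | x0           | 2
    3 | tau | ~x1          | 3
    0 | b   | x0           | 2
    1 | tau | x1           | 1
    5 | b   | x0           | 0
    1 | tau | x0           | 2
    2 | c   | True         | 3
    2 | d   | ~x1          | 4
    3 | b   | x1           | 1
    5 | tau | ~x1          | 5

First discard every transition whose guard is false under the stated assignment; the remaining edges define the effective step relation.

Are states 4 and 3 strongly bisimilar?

Bisimulation quotient by refinement:
  π0 = {{0,1,2,3,4,5}}
  π1 = {{0,4,5},{1},{2},{3}}
  π2 = {{0,5},{1},{2},{3},{4}}
Fixed point at round 3; 5 class(es).
[4]={4}  [3]={3}

Answer: NOT BISIMILAR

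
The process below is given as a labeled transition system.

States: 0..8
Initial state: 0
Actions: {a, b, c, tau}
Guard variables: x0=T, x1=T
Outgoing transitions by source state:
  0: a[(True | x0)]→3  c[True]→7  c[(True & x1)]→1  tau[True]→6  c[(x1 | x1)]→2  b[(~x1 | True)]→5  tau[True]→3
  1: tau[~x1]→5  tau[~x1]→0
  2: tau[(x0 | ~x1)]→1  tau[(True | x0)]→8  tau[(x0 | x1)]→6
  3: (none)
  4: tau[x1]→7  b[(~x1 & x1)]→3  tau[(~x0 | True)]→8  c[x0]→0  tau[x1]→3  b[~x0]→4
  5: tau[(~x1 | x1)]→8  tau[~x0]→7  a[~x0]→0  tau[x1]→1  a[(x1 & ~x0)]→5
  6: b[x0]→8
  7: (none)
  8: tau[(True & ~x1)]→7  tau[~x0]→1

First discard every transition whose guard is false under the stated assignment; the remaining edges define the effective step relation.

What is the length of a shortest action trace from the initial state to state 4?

Answer: UNREACHABLE

Analysis:
Breadth-first toward 4:
  L0 = {0}
  L1 = {1,2,3,5,6,7}
  L2 = {8}
4 never appears.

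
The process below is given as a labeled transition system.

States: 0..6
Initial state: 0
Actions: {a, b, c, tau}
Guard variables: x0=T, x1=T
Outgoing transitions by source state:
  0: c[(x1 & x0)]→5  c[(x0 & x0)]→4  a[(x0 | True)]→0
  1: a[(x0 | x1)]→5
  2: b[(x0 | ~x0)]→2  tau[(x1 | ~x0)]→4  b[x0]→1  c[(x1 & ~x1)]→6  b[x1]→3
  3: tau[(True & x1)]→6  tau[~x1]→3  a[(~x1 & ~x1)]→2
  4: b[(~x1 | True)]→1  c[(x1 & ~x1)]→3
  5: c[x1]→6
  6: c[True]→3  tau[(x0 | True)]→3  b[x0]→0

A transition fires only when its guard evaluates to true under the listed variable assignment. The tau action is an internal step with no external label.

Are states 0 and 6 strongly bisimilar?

Answer: NOT BISIMILAR

Working:
Refine partition for ~:
  round 0: {{0,1,2,3,4,5,6}}
  round 1: {{0},{1},{2},{3},{4},{5},{6}}
7 equivalence class(es) (converged in 2)
0∈{0}, 6∈{6}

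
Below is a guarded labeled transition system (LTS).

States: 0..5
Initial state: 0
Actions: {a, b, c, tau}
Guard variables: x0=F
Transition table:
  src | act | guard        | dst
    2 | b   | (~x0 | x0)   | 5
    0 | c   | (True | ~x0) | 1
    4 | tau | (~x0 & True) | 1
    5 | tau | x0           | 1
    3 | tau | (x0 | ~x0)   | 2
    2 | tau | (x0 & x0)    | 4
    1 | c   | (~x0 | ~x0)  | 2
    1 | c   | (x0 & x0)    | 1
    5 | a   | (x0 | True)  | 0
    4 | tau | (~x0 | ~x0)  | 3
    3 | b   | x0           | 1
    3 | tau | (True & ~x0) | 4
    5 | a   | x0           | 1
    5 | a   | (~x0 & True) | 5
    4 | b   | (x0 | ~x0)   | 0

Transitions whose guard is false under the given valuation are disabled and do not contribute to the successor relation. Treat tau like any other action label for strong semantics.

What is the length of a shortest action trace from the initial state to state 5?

BFS to 5:
  Layer 0: {0}
  Layer 1: {1}
  Layer 2: {2}
  Layer 3: {5}
5 enters at depth 3; path c·c·b

Answer: 3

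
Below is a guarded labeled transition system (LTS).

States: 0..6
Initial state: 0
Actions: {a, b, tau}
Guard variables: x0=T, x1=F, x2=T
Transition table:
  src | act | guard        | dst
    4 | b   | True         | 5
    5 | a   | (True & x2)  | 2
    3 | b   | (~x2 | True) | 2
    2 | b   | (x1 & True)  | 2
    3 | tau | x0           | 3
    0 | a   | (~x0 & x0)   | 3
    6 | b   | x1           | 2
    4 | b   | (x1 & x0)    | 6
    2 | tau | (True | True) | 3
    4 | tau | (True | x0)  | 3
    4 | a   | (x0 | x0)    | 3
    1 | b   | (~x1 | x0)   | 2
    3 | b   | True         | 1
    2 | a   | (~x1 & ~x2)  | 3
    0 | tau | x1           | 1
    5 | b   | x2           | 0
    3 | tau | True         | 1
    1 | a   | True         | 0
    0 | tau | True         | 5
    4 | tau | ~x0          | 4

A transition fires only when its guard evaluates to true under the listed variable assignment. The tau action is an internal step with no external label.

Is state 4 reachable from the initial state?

Answer: UNREACHABLE

Trace:
Guard filter leaves 13 enabled edge(s).
Layer 0: {0}
Layer 1: {5}  now seen {0,5}
Layer 2: {2}  now seen {0,2,5}
Layer 3: {3}  now seen {0,2,3,5}
Layer 4: {1}  now seen {0,1,2,3,5}
Reachable = {0,1,2,3,5}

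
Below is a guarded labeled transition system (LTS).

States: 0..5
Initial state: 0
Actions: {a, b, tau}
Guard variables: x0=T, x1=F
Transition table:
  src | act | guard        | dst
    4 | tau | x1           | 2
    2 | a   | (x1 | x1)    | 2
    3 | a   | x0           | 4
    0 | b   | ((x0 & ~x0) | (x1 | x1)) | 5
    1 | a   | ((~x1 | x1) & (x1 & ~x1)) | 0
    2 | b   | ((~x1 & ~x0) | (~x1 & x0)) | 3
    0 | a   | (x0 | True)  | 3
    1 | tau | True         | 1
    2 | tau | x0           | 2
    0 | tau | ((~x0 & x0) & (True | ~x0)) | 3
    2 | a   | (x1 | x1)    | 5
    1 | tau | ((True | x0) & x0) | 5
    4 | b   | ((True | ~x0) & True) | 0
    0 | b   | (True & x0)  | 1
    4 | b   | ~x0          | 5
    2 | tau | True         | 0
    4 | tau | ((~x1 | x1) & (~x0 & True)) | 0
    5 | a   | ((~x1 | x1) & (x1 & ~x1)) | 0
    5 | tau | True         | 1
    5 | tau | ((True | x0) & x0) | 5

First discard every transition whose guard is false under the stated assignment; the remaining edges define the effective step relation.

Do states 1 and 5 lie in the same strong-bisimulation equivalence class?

Compute ~ classes (split until stable):
  round 0: {{0,1,2,3,4,5}}
  round 1: {{0},{1,5},{2},{3},{4}}
stable after 2 split(s): 5 block(s)
[1]={1,5}  [5]={1,5}

Answer: BISIMILAR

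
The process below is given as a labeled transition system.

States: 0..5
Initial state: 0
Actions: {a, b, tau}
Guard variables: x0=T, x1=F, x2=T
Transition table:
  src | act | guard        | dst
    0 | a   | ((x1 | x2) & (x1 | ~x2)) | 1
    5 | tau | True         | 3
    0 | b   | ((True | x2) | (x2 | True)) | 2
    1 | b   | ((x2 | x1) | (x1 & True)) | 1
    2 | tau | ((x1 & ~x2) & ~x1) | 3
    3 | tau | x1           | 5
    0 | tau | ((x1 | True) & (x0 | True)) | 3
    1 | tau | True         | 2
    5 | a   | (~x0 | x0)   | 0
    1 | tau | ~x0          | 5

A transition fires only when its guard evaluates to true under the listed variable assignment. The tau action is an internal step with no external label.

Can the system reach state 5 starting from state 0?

Answer: UNREACHABLE

Analysis:
6 transition(s) survive guard evaluation.
depth 0: {0}
depth 1: {2,3}  now seen {0,2,3}
Reachable = {0,2,3}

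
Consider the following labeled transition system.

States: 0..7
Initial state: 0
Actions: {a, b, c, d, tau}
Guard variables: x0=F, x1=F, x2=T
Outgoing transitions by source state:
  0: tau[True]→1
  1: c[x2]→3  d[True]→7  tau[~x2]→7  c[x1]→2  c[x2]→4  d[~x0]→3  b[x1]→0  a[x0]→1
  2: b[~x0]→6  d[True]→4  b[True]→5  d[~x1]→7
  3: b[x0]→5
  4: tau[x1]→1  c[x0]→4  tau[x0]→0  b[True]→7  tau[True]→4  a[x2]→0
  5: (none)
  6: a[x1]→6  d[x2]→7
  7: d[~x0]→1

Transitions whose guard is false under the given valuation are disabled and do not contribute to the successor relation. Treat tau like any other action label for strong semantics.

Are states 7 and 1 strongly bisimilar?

Bisimulation quotient by refinement:
  round 0: {{0,1,2,3,4,5,6,7}}
  round 1: {{0},{1},{2},{3,5},{4},{6,7}}
  round 2: {{0},{1},{2},{3,5},{4},{6},{7}}
Fixed point at round 3; 7 class(es).
[7]={7}  [1]={1}

Answer: NOT BISIMILAR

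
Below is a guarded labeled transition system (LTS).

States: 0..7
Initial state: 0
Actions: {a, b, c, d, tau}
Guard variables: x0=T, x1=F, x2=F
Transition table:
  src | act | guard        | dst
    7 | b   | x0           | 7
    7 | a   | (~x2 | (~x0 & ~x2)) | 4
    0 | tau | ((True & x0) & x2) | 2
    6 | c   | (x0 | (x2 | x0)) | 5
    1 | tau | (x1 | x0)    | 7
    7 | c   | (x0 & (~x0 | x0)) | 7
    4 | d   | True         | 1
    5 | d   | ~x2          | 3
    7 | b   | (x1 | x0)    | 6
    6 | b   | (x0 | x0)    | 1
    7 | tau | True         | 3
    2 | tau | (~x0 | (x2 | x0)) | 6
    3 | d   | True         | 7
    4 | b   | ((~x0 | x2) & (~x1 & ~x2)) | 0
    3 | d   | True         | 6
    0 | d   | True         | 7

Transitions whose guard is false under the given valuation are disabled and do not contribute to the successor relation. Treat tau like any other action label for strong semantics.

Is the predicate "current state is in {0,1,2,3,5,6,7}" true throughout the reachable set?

Inv-set: {0,1,2,3,5,6,7}
Reach set: {0,1,3,4,5,6,7}
  0: safe
  1: safe
  3: safe
  4: outside
  5: safe
  6: safe
  7: safe
witness against invariant: d·a → 4

Answer: INVARIANT VIOLATED at state 4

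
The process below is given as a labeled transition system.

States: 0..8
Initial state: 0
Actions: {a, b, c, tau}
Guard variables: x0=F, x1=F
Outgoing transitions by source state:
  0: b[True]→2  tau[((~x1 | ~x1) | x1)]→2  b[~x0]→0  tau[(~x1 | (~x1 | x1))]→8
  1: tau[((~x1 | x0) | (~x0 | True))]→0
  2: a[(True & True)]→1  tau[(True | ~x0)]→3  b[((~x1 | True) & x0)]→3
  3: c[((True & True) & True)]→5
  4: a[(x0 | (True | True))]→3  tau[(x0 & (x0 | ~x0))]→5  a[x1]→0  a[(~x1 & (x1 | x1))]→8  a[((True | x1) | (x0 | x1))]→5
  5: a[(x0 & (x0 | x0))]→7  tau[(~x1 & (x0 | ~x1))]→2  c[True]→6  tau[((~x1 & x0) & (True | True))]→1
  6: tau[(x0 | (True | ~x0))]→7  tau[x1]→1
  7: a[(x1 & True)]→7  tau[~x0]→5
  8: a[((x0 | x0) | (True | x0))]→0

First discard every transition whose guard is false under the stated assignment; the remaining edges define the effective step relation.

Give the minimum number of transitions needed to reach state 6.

Answer: 4

Analysis:
Breadth-first toward 6:
  L0 = {0}
  L1 = {2,8}
  L2 = {1,3}
  L3 = {5}
  L4 = {6}
first hit 6 at d=4 via b·tau·c·c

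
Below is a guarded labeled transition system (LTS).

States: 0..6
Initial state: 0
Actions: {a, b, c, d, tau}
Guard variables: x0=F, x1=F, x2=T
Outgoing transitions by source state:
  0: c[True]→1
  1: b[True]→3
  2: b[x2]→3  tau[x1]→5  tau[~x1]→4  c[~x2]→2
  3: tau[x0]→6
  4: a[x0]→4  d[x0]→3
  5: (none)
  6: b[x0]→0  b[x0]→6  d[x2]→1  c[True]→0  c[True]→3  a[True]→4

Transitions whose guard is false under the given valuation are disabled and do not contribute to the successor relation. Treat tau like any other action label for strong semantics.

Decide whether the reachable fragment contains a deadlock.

R = {0,1,3}
  0: c→1  [1 exit(s)]
  1: b→3  [1 exit(s)]
  3: ∅  [STUCK]
trace reaching 3: c·b

Answer: DEADLOCK at state 3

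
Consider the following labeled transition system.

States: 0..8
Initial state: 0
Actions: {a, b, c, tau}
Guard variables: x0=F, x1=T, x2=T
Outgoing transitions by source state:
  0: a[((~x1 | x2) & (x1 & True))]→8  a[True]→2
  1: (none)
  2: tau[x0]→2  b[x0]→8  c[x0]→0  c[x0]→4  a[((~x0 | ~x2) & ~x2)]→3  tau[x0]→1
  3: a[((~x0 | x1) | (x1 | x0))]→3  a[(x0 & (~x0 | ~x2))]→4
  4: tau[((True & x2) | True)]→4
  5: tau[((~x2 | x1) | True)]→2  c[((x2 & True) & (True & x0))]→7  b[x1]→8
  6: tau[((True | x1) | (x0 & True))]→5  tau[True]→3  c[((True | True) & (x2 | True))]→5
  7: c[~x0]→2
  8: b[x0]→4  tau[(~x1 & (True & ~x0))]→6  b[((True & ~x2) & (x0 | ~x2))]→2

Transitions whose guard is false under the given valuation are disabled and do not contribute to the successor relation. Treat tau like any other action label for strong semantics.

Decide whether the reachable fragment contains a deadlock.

Reachable = {0,2,8}
  0: a→2  a→8  [deg 2]
  2: ∅  [no exit]
  8: ∅  [no exit]
Path to 2: a

Answer: DEADLOCK at state 2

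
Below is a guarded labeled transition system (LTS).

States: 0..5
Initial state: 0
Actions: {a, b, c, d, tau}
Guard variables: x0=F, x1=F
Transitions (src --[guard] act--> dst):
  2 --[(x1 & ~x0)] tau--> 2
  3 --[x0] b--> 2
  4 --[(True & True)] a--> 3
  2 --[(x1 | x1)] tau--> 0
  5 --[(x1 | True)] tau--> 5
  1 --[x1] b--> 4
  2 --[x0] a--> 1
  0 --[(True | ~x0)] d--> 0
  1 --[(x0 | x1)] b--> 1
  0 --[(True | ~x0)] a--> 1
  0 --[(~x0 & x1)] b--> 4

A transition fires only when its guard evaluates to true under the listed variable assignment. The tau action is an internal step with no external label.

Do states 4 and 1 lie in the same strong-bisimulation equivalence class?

Compute ~ classes (split until stable):
  round 0: {{0,1,2,3,4,5}}
  round 1: {{0},{1,2,3},{4},{5}}
Fixed point at round 2; 4 class(es).
class of 4: {4}; class of 1: {1,2,3}

Answer: NOT BISIMILAR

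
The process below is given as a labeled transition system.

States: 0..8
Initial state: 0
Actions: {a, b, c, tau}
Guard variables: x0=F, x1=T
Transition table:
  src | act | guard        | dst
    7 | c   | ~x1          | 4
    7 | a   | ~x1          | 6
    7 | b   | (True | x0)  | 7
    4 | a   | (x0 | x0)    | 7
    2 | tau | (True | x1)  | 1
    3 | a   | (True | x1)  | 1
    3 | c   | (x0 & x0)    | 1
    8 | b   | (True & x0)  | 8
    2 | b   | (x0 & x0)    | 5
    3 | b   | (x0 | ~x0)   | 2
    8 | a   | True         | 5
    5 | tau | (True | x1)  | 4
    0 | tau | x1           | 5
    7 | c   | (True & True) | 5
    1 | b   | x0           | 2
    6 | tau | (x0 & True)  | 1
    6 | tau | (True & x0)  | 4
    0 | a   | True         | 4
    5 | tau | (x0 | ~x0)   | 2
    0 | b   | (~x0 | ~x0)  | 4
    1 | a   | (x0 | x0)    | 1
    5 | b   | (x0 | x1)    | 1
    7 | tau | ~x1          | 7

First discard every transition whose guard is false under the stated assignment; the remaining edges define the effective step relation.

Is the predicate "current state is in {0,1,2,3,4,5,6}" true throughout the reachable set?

Answer: INVARIANT HOLDS

Analysis:
Allowed set {0,1,2,3,4,5,6}
Reach set: {0,1,2,4,5}
  0: ✓
  1: ✓
  2: ✓
  4: ✓
  5: ✓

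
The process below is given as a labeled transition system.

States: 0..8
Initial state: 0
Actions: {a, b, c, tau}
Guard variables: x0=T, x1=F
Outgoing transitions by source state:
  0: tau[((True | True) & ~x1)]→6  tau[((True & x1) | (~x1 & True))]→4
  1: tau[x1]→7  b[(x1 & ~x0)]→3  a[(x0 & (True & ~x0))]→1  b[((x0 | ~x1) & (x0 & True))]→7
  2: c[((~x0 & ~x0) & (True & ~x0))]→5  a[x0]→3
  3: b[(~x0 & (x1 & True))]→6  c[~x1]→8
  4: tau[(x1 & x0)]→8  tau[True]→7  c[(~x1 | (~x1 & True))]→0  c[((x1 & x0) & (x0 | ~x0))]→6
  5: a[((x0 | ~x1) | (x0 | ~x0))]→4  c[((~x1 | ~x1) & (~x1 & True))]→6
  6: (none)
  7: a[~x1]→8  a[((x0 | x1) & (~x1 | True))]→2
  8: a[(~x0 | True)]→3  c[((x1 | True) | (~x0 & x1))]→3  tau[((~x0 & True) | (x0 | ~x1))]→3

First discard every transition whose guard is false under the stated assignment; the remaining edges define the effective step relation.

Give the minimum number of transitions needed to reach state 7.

Layered search for 7:
  depth 0: {0}
  depth 1: {4,6}
  depth 2: {7}
7 enters at depth 2; path tau·tau

Answer: 2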